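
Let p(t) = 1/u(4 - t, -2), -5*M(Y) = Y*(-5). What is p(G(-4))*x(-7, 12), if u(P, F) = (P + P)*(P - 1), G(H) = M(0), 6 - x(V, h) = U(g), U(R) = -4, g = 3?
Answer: 5/12 ≈ 0.41667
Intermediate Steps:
x(V, h) = 10 (x(V, h) = 6 - 1*(-4) = 6 + 4 = 10)
M(Y) = Y (M(Y) = -Y*(-5)/5 = -(-1)*Y = Y)
G(H) = 0
u(P, F) = 2*P*(-1 + P) (u(P, F) = (2*P)*(-1 + P) = 2*P*(-1 + P))
p(t) = 1/(2*(3 - t)*(4 - t)) (p(t) = 1/(2*(4 - t)*(-1 + (4 - t))) = 1/(2*(4 - t)*(3 - t)) = 1/(2*(3 - t)*(4 - t)))
p(G(-4))*x(-7, 12) = (1/(2*(-4 + 0)*(-3 + 0)))*10 = ((½)/(-4*(-3)))*10 = ((½)*(-¼)*(-⅓))*10 = (1/24)*10 = 5/12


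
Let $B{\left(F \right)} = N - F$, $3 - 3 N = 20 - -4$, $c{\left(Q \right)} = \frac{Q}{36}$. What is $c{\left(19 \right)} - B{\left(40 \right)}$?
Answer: $\frac{1711}{36} \approx 47.528$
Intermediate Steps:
$c{\left(Q \right)} = \frac{Q}{36}$ ($c{\left(Q \right)} = Q \frac{1}{36} = \frac{Q}{36}$)
$N = -7$ ($N = 1 - \frac{20 - -4}{3} = 1 - \frac{20 + 4}{3} = 1 - 8 = -7$)
$B{\left(F \right)} = -7 - F$
$c{\left(19 \right)} - B{\left(40 \right)} = \frac{1}{36} \cdot 19 - \left(-7 - 40\right) = \frac{19}{36} - \left(-7 - 40\right) = \frac{19}{36} - -47 = \frac{19}{36} + 47 = \frac{1711}{36}$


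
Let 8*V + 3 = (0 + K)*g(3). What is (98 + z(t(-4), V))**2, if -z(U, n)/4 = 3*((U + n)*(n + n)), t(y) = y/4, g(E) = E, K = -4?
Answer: 63001/64 ≈ 984.39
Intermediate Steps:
t(y) = y/4 (t(y) = y*(1/4) = y/4)
V = -15/8 (V = -3/8 + ((0 - 4)*3)/8 = -3/8 + (-4*3)/8 = -3/8 + (1/8)*(-12) = -3/8 - 3/2 = -15/8 ≈ -1.8750)
z(U, n) = -24*n*(U + n) (z(U, n) = -12*(U + n)*(n + n) = -12*(U + n)*(2*n) = -12*2*n*(U + n) = -24*n*(U + n))
(98 + z(t(-4), V))**2 = (98 - 24*(-15/8)*((1/4)*(-4) - 15/8))**2 = (98 - 24*(-15/8)*(-1 - 15/8))**2 = (98 - 24*(-15/8)*(-23/8))**2 = (98 - 1035/8)**2 = (-251/8)**2 = 63001/64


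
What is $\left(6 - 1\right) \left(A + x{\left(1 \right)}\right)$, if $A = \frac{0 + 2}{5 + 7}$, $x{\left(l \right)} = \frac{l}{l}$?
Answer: $\frac{35}{6} \approx 5.8333$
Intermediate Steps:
$x{\left(l \right)} = 1$
$A = \frac{1}{6}$ ($A = \frac{2}{12} = 2 \cdot \frac{1}{12} = \frac{1}{6} \approx 0.16667$)
$\left(6 - 1\right) \left(A + x{\left(1 \right)}\right) = \left(6 - 1\right) \left(\frac{1}{6} + 1\right) = 5 \cdot \frac{7}{6} = \frac{35}{6}$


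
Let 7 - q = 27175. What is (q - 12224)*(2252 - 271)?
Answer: -78035552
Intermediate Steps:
q = -27168 (q = 7 - 1*27175 = 7 - 27175 = -27168)
(q - 12224)*(2252 - 271) = (-27168 - 12224)*(2252 - 271) = -39392*1981 = -78035552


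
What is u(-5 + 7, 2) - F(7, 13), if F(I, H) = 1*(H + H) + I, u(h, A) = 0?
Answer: -33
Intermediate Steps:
F(I, H) = I + 2*H (F(I, H) = 1*(2*H) + I = 2*H + I = I + 2*H)
u(-5 + 7, 2) - F(7, 13) = 0 - (7 + 2*13) = 0 - (7 + 26) = 0 - 1*33 = 0 - 33 = -33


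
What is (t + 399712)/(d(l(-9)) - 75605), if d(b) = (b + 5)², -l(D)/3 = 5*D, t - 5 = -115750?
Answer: -283967/56005 ≈ -5.0704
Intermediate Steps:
t = -115745 (t = 5 - 115750 = -115745)
l(D) = -15*D
d(b) = (5 + b)²
(t + 399712)/(d(l(-9)) - 75605) = (-115745 + 399712)/((5 - 15*(-9))² - 75605) = 283967/((5 + 135)² - 75605) = 283967/(140² - 75605) = 283967/(19600 - 75605) = 283967/(-56005) = 283967*(-1/56005) = -283967/56005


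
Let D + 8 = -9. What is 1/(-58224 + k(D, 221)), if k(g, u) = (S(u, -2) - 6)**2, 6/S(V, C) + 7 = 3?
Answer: -4/232671 ≈ -1.7192e-5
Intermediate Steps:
D = -17 (D = -8 - 9 = -17)
S(V, C) = -3/2 (S(V, C) = 6/(-7 + 3) = 6/(-4) = 6*(-1/4) = -3/2)
k(g, u) = 225/4 (k(g, u) = (-3/2 - 6)**2 = (-15/2)**2 = 225/4)
1/(-58224 + k(D, 221)) = 1/(-58224 + 225/4) = 1/(-232671/4) = -4/232671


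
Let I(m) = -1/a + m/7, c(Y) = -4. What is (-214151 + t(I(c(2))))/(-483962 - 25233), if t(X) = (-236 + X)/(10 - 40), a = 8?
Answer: 14390417/34217904 ≈ 0.42055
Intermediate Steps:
I(m) = -⅛ + m/7 (I(m) = -1/8 + m/7 = -1*⅛ + m*(⅐) = -⅛ + m/7)
t(X) = 118/15 - X/30 (t(X) = (-236 + X)/(-30) = (-236 + X)*(-1/30) = 118/15 - X/30)
(-214151 + t(I(c(2))))/(-483962 - 25233) = (-214151 + (118/15 - (-⅛ + (⅐)*(-4))/30))/(-483962 - 25233) = (-214151 + (118/15 - (-⅛ - 4/7)/30))/(-509195) = (-214151 + (118/15 - 1/30*(-39/56)))*(-1/509195) = (-214151 + (118/15 + 13/560))*(-1/509195) = (-214151 + 2651/336)*(-1/509195) = -71952085/336*(-1/509195) = 14390417/34217904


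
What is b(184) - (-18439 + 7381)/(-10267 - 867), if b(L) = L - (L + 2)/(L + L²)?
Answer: 912602171/4986860 ≈ 183.00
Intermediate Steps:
b(L) = L - (2 + L)/(L + L²)
b(184) - (-18439 + 7381)/(-10267 - 867) = (-2 + 184² + 184³ - 1*184)/(184*(1 + 184)) - (-18439 + 7381)/(-10267 - 867) = (1/184)*(-2 + 33856 + 6229504 - 184)/185 - (-11058)/(-11134) = (1/184)*(1/185)*6263174 - (-11058)*(-1)/11134 = 3131587/17020 - 1*291/293 = 3131587/17020 - 291/293 = 912602171/4986860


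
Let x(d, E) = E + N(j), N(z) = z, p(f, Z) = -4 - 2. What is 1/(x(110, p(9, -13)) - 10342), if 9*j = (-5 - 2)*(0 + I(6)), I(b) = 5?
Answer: -9/93167 ≈ -9.6601e-5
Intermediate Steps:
p(f, Z) = -6
j = -35/9 (j = ((-5 - 2)*(0 + 5))/9 = (-7*5)/9 = (⅑)*(-35) = -35/9 ≈ -3.8889)
x(d, E) = -35/9 + E (x(d, E) = E - 35/9 = -35/9 + E)
1/(x(110, p(9, -13)) - 10342) = 1/((-35/9 - 6) - 10342) = 1/(-89/9 - 10342) = 1/(-93167/9) = -9/93167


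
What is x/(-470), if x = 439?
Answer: -439/470 ≈ -0.93404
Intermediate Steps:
x/(-470) = 439/(-470) = 439*(-1/470) = -439/470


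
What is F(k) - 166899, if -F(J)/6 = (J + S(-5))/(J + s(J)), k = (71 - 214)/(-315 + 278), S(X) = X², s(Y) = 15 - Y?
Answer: -30878451/185 ≈ -1.6691e+5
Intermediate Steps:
k = 143/37 (k = -143/(-37) = -143*(-1/37) = 143/37 ≈ 3.8649)
F(J) = -10 - 2*J/5 (F(J) = -6*(J + (-5)²)/(J + (15 - J)) = -6*(J + 25)/15 = -6*(25 + J)/15 = -6*(5/3 + J/15) = -10 - 2*J/5)
F(k) - 166899 = (-10 - ⅖*143/37) - 166899 = (-10 - 286/185) - 166899 = -2136/185 - 166899 = -30878451/185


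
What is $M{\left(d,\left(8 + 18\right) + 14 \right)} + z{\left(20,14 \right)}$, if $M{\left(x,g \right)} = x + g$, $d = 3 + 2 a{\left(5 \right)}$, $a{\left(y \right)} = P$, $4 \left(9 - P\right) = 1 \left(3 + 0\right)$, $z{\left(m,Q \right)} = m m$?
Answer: $\frac{919}{2} \approx 459.5$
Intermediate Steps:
$z{\left(m,Q \right)} = m^{2}$
$P = \frac{33}{4}$ ($P = 9 - \frac{1 \left(3 + 0\right)}{4} = 9 - \frac{1 \cdot 3}{4} = 9 - \frac{3}{4} = \frac{33}{4} \approx 8.25$)
$a{\left(y \right)} = \frac{33}{4}$
$d = \frac{39}{2}$ ($d = 3 + 2 \cdot \frac{33}{4} = 3 + \frac{33}{2} = \frac{39}{2} \approx 19.5$)
$M{\left(x,g \right)} = g + x$
$M{\left(d,\left(8 + 18\right) + 14 \right)} + z{\left(20,14 \right)} = \left(\left(\left(8 + 18\right) + 14\right) + \frac{39}{2}\right) + 20^{2} = \left(\left(26 + 14\right) + \frac{39}{2}\right) + 400 = \left(40 + \frac{39}{2}\right) + 400 = \frac{119}{2} + 400 = \frac{919}{2}$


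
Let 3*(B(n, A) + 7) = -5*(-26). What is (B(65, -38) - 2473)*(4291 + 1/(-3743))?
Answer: -117407459720/11229 ≈ -1.0456e+7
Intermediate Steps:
B(n, A) = 109/3 (B(n, A) = -7 + (-5*(-26))/3 = -7 + (1/3)*130 = -7 + 130/3 = 109/3)
(B(65, -38) - 2473)*(4291 + 1/(-3743)) = (109/3 - 2473)*(4291 + 1/(-3743)) = -7310*(4291 - 1/3743)/3 = -7310/3*16061212/3743 = -117407459720/11229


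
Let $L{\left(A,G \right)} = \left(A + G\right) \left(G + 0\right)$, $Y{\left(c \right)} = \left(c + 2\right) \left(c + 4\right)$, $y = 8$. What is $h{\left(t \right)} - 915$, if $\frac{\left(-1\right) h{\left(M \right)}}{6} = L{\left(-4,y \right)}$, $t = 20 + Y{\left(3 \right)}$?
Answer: $-1107$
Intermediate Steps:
$Y{\left(c \right)} = \left(2 + c\right) \left(4 + c\right)$
$L{\left(A,G \right)} = G \left(A + G\right)$ ($L{\left(A,G \right)} = \left(A + G\right) G = G \left(A + G\right)$)
$t = 55$ ($t = 20 + \left(8 + 3^{2} + 6 \cdot 3\right) = 20 + \left(8 + 9 + 18\right) = 20 + 35 = 55$)
$h{\left(M \right)} = -192$ ($h{\left(M \right)} = - 6 \cdot 8 \left(-4 + 8\right) = - 6 \cdot 8 \cdot 4 = \left(-6\right) 32 = -192$)
$h{\left(t \right)} - 915 = -192 - 915 = -1107$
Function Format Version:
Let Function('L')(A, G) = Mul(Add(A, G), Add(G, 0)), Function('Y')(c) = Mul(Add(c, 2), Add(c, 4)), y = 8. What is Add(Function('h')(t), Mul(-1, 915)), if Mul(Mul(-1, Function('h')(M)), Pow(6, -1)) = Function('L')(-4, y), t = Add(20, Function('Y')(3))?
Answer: -1107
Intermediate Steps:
Function('Y')(c) = Mul(Add(2, c), Add(4, c))
Function('L')(A, G) = Mul(G, Add(A, G)) (Function('L')(A, G) = Mul(Add(A, G), G) = Mul(G, Add(A, G)))
t = 55 (t = Add(20, Add(8, Pow(3, 2), Mul(6, 3))) = Add(20, Add(8, 9, 18)) = Add(20, 35) = 55)
Function('h')(M) = -192 (Function('h')(M) = Mul(-6, Mul(8, Add(-4, 8))) = Mul(-6, Mul(8, 4)) = Mul(-6, 32) = -192)
Add(Function('h')(t), Mul(-1, 915)) = Add(-192, Mul(-1, 915)) = Add(-192, -915) = -1107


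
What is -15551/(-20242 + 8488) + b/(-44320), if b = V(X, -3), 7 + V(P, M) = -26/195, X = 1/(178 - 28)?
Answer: 1723260413/1302343200 ≈ 1.3232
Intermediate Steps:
X = 1/150 ≈ 0.0066667
V(P, M) = -107/15 (V(P, M) = -7 - 26/195 = -7 - 26*1/195 = -7 - 2/15 = -107/15)
b = -107/15 ≈ -7.1333
-15551/(-20242 + 8488) + b/(-44320) = -15551/(-20242 + 8488) - 107/15/(-44320) = -15551/(-11754) - 107/15*(-1/44320) = -15551*(-1/11754) + 107/664800 = 15551/11754 + 107/664800 = 1723260413/1302343200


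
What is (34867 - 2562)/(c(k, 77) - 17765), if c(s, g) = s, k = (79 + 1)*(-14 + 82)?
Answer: -6461/2465 ≈ -2.6211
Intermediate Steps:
k = 5440 (k = 80*68 = 5440)
(34867 - 2562)/(c(k, 77) - 17765) = (34867 - 2562)/(5440 - 17765) = 32305/(-12325) = 32305*(-1/12325) = -6461/2465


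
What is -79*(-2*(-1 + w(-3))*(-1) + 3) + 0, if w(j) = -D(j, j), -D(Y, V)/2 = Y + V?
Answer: 1817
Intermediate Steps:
D(Y, V) = -2*V - 2*Y (D(Y, V) = -2*(Y + V) = -2*(V + Y) = -2*V - 2*Y)
w(j) = 4*j (w(j) = -(-2*j - 2*j) = -(-4)*j = 4*j)
-79*(-2*(-1 + w(-3))*(-1) + 3) + 0 = -79*(-2*(-1 + 4*(-3))*(-1) + 3) + 0 = -79*(-2*(-1 - 12)*(-1) + 3) + 0 = -79*(-2*(-13)*(-1) + 3) + 0 = -79*(26*(-1) + 3) + 0 = -79*(-26 + 3) + 0 = -79*(-23) + 0 = 1817 + 0 = 1817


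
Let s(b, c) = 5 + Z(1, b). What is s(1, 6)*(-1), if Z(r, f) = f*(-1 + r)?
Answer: -5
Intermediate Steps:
s(b, c) = 5 (s(b, c) = 5 + b*(-1 + 1) = 5 + b*0 = 5 + 0 = 5)
s(1, 6)*(-1) = 5*(-1) = -5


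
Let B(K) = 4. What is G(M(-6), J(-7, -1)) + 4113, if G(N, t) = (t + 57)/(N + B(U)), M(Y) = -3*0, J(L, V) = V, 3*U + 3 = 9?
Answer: 4127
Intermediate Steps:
U = 2 (U = -1 + (1/3)*9 = -1 + 3 = 2)
M(Y) = 0
G(N, t) = (57 + t)/(4 + N) (G(N, t) = (t + 57)/(N + 4) = (57 + t)/(4 + N))
G(M(-6), J(-7, -1)) + 4113 = (57 - 1)/(4 + 0) + 4113 = 56/4 + 4113 = (1/4)*56 + 4113 = 14 + 4113 = 4127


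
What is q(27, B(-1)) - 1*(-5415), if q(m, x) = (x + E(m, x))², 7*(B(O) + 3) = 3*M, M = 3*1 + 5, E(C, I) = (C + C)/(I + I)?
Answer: 462471/49 ≈ 9438.2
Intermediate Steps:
E(C, I) = C/I (E(C, I) = (2*C)/((2*I)) = (2*C)*(1/(2*I)) = C/I)
M = 8 (M = 3 + 5 = 8)
B(O) = 3/7 (B(O) = -3 + (3*8)/7 = -3 + (⅐)*24 = -3 + 24/7 = 3/7)
q(m, x) = (x + m/x)²
q(27, B(-1)) - 1*(-5415) = (27 + (3/7)²)²/(3/7)² - 1*(-5415) = 49*(27 + 9/49)²/9 + 5415 = 49*(1332/49)²/9 + 5415 = (49/9)*(1774224/2401) + 5415 = 197136/49 + 5415 = 462471/49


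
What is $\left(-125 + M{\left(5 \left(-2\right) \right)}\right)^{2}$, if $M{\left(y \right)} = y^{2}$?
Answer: $625$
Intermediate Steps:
$\left(-125 + M{\left(5 \left(-2\right) \right)}\right)^{2} = \left(-125 + \left(5 \left(-2\right)\right)^{2}\right)^{2} = \left(-125 + \left(-10\right)^{2}\right)^{2} = \left(-125 + 100\right)^{2} = \left(-25\right)^{2} = 625$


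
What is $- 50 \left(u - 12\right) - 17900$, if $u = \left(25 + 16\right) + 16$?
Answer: $-20150$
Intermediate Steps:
$u = 57$ ($u = 41 + 16 = 57$)
$- 50 \left(u - 12\right) - 17900 = - 50 \left(57 - 12\right) - 17900 = \left(-50\right) 45 - 17900 = -2250 - 17900 = -20150$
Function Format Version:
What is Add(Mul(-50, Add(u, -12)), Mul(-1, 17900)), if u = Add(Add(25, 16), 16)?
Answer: -20150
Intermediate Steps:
u = 57 (u = Add(41, 16) = 57)
Add(Mul(-50, Add(u, -12)), Mul(-1, 17900)) = Add(Mul(-50, Add(57, -12)), Mul(-1, 17900)) = Add(Mul(-50, 45), -17900) = Add(-2250, -17900) = -20150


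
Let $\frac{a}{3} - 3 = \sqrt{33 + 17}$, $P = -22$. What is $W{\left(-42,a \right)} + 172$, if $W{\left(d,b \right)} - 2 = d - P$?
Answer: $154$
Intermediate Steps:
$a = 9 + 15 \sqrt{2}$ ($a = 9 + 3 \sqrt{33 + 17} = 9 + 3 \sqrt{50} = 9 + 3 \cdot 5 \sqrt{2} = 9 + 15 \sqrt{2} \approx 30.213$)
$W{\left(d,b \right)} = 24 + d$ ($W{\left(d,b \right)} = 2 + \left(d - -22\right) = 2 + \left(d + 22\right) = 2 + \left(22 + d\right) = 24 + d$)
$W{\left(-42,a \right)} + 172 = \left(24 - 42\right) + 172 = -18 + 172 = 154$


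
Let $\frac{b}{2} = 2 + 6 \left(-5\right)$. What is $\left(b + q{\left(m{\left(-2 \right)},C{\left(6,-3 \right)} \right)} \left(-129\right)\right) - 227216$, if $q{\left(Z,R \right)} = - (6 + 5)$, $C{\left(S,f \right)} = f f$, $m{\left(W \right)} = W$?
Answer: $-225853$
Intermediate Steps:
$b = -56$ ($b = 2 \left(2 + 6 \left(-5\right)\right) = 2 \left(2 - 30\right) = 2 \left(-28\right) = -56$)
$C{\left(S,f \right)} = f^{2}$
$q{\left(Z,R \right)} = -11$ ($q{\left(Z,R \right)} = \left(-1\right) 11 = -11$)
$\left(b + q{\left(m{\left(-2 \right)},C{\left(6,-3 \right)} \right)} \left(-129\right)\right) - 227216 = \left(-56 - -1419\right) - 227216 = \left(-56 + 1419\right) - 227216 = 1363 - 227216 = -225853$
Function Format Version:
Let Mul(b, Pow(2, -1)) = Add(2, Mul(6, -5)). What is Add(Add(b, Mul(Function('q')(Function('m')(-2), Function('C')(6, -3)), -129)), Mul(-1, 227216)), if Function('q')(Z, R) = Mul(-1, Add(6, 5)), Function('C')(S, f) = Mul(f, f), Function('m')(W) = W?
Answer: -225853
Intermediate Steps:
b = -56 (b = Mul(2, Add(2, Mul(6, -5))) = Mul(2, Add(2, -30)) = Mul(2, -28) = -56)
Function('C')(S, f) = Pow(f, 2)
Function('q')(Z, R) = -11 (Function('q')(Z, R) = Mul(-1, 11) = -11)
Add(Add(b, Mul(Function('q')(Function('m')(-2), Function('C')(6, -3)), -129)), Mul(-1, 227216)) = Add(Add(-56, Mul(-11, -129)), Mul(-1, 227216)) = Add(Add(-56, 1419), -227216) = Add(1363, -227216) = -225853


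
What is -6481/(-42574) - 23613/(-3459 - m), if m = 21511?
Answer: 291782608/265768195 ≈ 1.0979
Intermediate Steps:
-6481/(-42574) - 23613/(-3459 - m) = -6481/(-42574) - 23613/(-3459 - 1*21511) = -6481*(-1/42574) - 23613/(-3459 - 21511) = 6481/42574 - 23613/(-24970) = 6481/42574 - 23613*(-1/24970) = 6481/42574 + 23613/24970 = 291782608/265768195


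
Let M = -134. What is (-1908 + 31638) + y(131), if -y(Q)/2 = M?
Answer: 29998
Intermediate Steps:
y(Q) = 268 (y(Q) = -2*(-134) = 268)
(-1908 + 31638) + y(131) = (-1908 + 31638) + 268 = 29730 + 268 = 29998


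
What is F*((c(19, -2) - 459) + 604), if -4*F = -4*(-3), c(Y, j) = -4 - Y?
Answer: -366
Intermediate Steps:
F = -3 (F = -(-1)*(-3) = -¼*12 = -3)
F*((c(19, -2) - 459) + 604) = -3*(((-4 - 1*19) - 459) + 604) = -3*(((-4 - 19) - 459) + 604) = -3*((-23 - 459) + 604) = -3*(-482 + 604) = -3*122 = -366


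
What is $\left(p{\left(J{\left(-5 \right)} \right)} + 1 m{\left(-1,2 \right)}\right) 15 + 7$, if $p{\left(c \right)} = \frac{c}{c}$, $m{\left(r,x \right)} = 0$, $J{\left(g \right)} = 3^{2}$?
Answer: $22$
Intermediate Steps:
$J{\left(g \right)} = 9$
$p{\left(c \right)} = 1$
$\left(p{\left(J{\left(-5 \right)} \right)} + 1 m{\left(-1,2 \right)}\right) 15 + 7 = \left(1 + 1 \cdot 0\right) 15 + 7 = \left(1 + 0\right) 15 + 7 = 1 \cdot 15 + 7 = 15 + 7 = 22$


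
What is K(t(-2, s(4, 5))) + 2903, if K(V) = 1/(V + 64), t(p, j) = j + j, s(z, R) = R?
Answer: 214823/74 ≈ 2903.0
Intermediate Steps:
t(p, j) = 2*j
K(V) = 1/(64 + V)
K(t(-2, s(4, 5))) + 2903 = 1/(64 + 2*5) + 2903 = 1/(64 + 10) + 2903 = 1/74 + 2903 = 214823/74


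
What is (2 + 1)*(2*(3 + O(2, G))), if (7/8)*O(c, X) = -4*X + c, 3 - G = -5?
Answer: -1314/7 ≈ -187.71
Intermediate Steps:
G = 8 (G = 3 - 1*(-5) = 3 + 5 = 8)
O(c, X) = -32*X/7 + 8*c/7 (O(c, X) = 8*(-4*X + c)/7 = 8*(c - 4*X)/7 = -32*X/7 + 8*c/7)
(2 + 1)*(2*(3 + O(2, G))) = (2 + 1)*(2*(3 + (-32/7*8 + (8/7)*2))) = 3*(2*(3 + (-256/7 + 16/7))) = 3*(2*(3 - 240/7)) = 3*(2*(-219/7)) = 3*(-438/7) = -1314/7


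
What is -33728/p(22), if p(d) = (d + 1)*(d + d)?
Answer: -8432/253 ≈ -33.328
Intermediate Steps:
p(d) = 2*d*(1 + d) (p(d) = (1 + d)*(2*d) = 2*d*(1 + d))
-33728/p(22) = -33728*1/(44*(1 + 22)) = -33728/(2*22*23) = -33728/1012 = -33728*1/1012 = -8432/253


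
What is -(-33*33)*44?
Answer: 47916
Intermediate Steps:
-(-33*33)*44 = -(-1089)*44 = -1*(-47916) = 47916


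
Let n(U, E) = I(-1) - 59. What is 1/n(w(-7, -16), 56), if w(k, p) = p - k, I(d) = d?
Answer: -1/60 ≈ -0.016667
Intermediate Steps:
n(U, E) = -60 (n(U, E) = -1 - 59 = -60)
1/n(w(-7, -16), 56) = 1/(-60) = -1/60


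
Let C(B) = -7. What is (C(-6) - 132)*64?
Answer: -8896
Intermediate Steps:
(C(-6) - 132)*64 = (-7 - 132)*64 = -139*64 = -8896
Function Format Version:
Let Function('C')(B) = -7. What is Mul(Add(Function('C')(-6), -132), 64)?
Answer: -8896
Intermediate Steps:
Mul(Add(Function('C')(-6), -132), 64) = Mul(Add(-7, -132), 64) = Mul(-139, 64) = -8896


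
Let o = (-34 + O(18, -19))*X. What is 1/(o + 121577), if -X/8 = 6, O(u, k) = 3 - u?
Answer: 1/123929 ≈ 8.0691e-6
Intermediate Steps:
X = -48 (X = -8*6 = -48)
o = 2352 (o = (-34 + (3 - 1*18))*(-48) = (-34 + (3 - 18))*(-48) = (-34 - 15)*(-48) = -49*(-48) = 2352)
1/(o + 121577) = 1/(2352 + 121577) = 1/123929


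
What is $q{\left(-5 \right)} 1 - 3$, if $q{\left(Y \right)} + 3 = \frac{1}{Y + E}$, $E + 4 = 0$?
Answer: $- \frac{55}{9} \approx -6.1111$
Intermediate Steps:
$E = -4$ ($E = -4 + 0 = -4$)
$q{\left(Y \right)} = -3 + \frac{1}{-4 + Y}$ ($q{\left(Y \right)} = -3 + \frac{1}{Y - 4} = -3 + \frac{1}{-4 + Y}$)
$q{\left(-5 \right)} 1 - 3 = \frac{13 - -15}{-4 - 5} \cdot 1 - 3 = \frac{13 + 15}{-9} \cdot 1 - 3 = \left(- \frac{1}{9}\right) 28 \cdot 1 - 3 = \left(- \frac{28}{9}\right) 1 - 3 = - \frac{28}{9} - 3 = - \frac{55}{9}$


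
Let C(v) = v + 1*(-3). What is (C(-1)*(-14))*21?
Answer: 1176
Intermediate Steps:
C(v) = -3 + v (C(v) = v - 3 = -3 + v)
(C(-1)*(-14))*21 = ((-3 - 1)*(-14))*21 = -4*(-14)*21 = 56*21 = 1176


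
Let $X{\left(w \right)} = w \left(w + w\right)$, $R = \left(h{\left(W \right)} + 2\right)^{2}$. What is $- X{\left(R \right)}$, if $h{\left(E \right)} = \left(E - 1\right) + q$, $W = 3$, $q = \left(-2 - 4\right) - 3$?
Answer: $-1250$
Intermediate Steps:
$q = -9$ ($q = -6 - 3 = -9$)
$h{\left(E \right)} = -10 + E$ ($h{\left(E \right)} = \left(E - 1\right) - 9 = \left(-1 + E\right) - 9 = -10 + E$)
$R = 25$ ($R = \left(\left(-10 + 3\right) + 2\right)^{2} = \left(-7 + 2\right)^{2} = \left(-5\right)^{2} = 25$)
$X{\left(w \right)} = 2 w^{2}$ ($X{\left(w \right)} = w 2 w = 2 w^{2}$)
$- X{\left(R \right)} = - 2 \cdot 25^{2} = - 2 \cdot 625 = \left(-1\right) 1250 = -1250$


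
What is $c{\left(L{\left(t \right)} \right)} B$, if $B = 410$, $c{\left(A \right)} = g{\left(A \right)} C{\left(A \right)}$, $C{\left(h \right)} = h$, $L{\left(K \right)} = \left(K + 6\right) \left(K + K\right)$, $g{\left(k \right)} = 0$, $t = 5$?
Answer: $0$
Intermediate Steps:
$L{\left(K \right)} = 2 K \left(6 + K\right)$ ($L{\left(K \right)} = \left(6 + K\right) 2 K = 2 K \left(6 + K\right)$)
$c{\left(A \right)} = 0$ ($c{\left(A \right)} = 0 A = 0$)
$c{\left(L{\left(t \right)} \right)} B = 0 \cdot 410 = 0$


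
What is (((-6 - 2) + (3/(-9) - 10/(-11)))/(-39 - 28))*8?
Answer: 1960/2211 ≈ 0.88648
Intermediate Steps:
(((-6 - 2) + (3/(-9) - 10/(-11)))/(-39 - 28))*8 = ((-8 + (3*(-⅑) - 10*(-1/11)))/(-67))*8 = -(-8 + (-⅓ + 10/11))/67*8 = -(-8 + 19/33)/67*8 = -1/67*(-245/33)*8 = (245/2211)*8 = 1960/2211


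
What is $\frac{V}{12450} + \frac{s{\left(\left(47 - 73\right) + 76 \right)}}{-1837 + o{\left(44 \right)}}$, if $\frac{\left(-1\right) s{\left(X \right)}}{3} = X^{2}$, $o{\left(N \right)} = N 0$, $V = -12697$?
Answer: $\frac{70050611}{22870650} \approx 3.0629$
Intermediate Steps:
$o{\left(N \right)} = 0$
$s{\left(X \right)} = - 3 X^{2}$
$\frac{V}{12450} + \frac{s{\left(\left(47 - 73\right) + 76 \right)}}{-1837 + o{\left(44 \right)}} = - \frac{12697}{12450} + \frac{\left(-3\right) \left(\left(47 - 73\right) + 76\right)^{2}}{-1837 + 0} = \left(-12697\right) \frac{1}{12450} + \frac{\left(-3\right) \left(-26 + 76\right)^{2}}{-1837} = - \frac{12697}{12450} + - 3 \cdot 50^{2} \left(- \frac{1}{1837}\right) = - \frac{12697}{12450} + \left(-3\right) 2500 \left(- \frac{1}{1837}\right) = - \frac{12697}{12450} - - \frac{7500}{1837} = - \frac{12697}{12450} + \frac{7500}{1837} = \frac{70050611}{22870650}$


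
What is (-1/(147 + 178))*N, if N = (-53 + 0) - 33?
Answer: 86/325 ≈ 0.26462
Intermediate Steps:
N = -86 (N = -53 - 33 = -86)
(-1/(147 + 178))*N = -1/(147 + 178)*(-86) = -1/325*(-86) = 86/325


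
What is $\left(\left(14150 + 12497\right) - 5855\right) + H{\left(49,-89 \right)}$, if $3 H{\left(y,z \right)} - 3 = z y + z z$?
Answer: $\frac{65939}{3} \approx 21980.0$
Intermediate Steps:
$H{\left(y,z \right)} = 1 + \frac{z^{2}}{3} + \frac{y z}{3}$ ($H{\left(y,z \right)} = 1 + \frac{z y + z z}{3} = 1 + \frac{y z + z^{2}}{3} = 1 + \frac{z^{2} + y z}{3} = 1 + \left(\frac{z^{2}}{3} + \frac{y z}{3}\right) = 1 + \frac{z^{2}}{3} + \frac{y z}{3}$)
$\left(\left(14150 + 12497\right) - 5855\right) + H{\left(49,-89 \right)} = \left(\left(14150 + 12497\right) - 5855\right) + \left(1 + \frac{\left(-89\right)^{2}}{3} + \frac{1}{3} \cdot 49 \left(-89\right)\right) = \left(26647 - 5855\right) + \left(1 + \frac{1}{3} \cdot 7921 - \frac{4361}{3}\right) = 20792 + \left(1 + \frac{7921}{3} - \frac{4361}{3}\right) = 20792 + \frac{3563}{3} = \frac{65939}{3}$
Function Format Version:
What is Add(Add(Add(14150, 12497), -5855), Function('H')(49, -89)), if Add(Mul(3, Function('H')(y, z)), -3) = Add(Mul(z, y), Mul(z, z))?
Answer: Rational(65939, 3) ≈ 21980.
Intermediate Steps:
Function('H')(y, z) = Add(1, Mul(Rational(1, 3), Pow(z, 2)), Mul(Rational(1, 3), y, z)) (Function('H')(y, z) = Add(1, Mul(Rational(1, 3), Add(Mul(z, y), Mul(z, z)))) = Add(1, Mul(Rational(1, 3), Add(Mul(y, z), Pow(z, 2)))) = Add(1, Mul(Rational(1, 3), Add(Pow(z, 2), Mul(y, z)))) = Add(1, Add(Mul(Rational(1, 3), Pow(z, 2)), Mul(Rational(1, 3), y, z))) = Add(1, Mul(Rational(1, 3), Pow(z, 2)), Mul(Rational(1, 3), y, z)))
Add(Add(Add(14150, 12497), -5855), Function('H')(49, -89)) = Add(Add(Add(14150, 12497), -5855), Add(1, Mul(Rational(1, 3), Pow(-89, 2)), Mul(Rational(1, 3), 49, -89))) = Add(Add(26647, -5855), Add(1, Mul(Rational(1, 3), 7921), Rational(-4361, 3))) = Add(20792, Add(1, Rational(7921, 3), Rational(-4361, 3))) = Add(20792, Rational(3563, 3)) = Rational(65939, 3)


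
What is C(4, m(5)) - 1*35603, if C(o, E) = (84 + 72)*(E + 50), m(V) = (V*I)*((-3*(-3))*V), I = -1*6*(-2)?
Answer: 393397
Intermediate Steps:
I = 12 (I = -6*(-2) = 12)
m(V) = 108*V² (m(V) = (V*12)*((-3*(-3))*V) = (12*V)*(9*V) = 108*V²)
C(o, E) = 7800 + 156*E (C(o, E) = 156*(50 + E) = 7800 + 156*E)
C(4, m(5)) - 1*35603 = (7800 + 156*(108*5²)) - 1*35603 = (7800 + 156*(108*25)) - 35603 = (7800 + 156*2700) - 35603 = (7800 + 421200) - 35603 = 429000 - 35603 = 393397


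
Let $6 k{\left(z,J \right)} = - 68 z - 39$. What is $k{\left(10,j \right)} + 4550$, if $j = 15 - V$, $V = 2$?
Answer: $\frac{26581}{6} \approx 4430.2$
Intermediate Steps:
$j = 13$ ($j = 15 - 2 = 13$)
$k{\left(z,J \right)} = - \frac{13}{2} - \frac{34 z}{3}$ ($k{\left(z,J \right)} = \frac{- 68 z - 39}{6} = \frac{-39 - 68 z}{6} = - \frac{13}{2} - \frac{34 z}{3}$)
$k{\left(10,j \right)} + 4550 = \left(- \frac{13}{2} - \frac{340}{3}\right) + 4550 = - \frac{719}{6} + 4550 = \frac{26581}{6}$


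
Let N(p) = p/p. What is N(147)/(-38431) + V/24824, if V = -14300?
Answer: -137397031/238502786 ≈ -0.57608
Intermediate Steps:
N(p) = 1
N(147)/(-38431) + V/24824 = 1/(-38431) - 14300/24824 = 1*(-1/38431) - 14300*1/24824 = -1/38431 - 3575/6206 = -137397031/238502786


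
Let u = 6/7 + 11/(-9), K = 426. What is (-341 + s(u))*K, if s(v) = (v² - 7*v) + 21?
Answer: -178835936/1323 ≈ -1.3517e+5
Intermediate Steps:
u = -23/63 (u = 6*(⅐) + 11*(-⅑) = 6/7 - 11/9 = -23/63 ≈ -0.36508)
s(v) = 21 + v² - 7*v
(-341 + s(u))*K = (-341 + (21 + (-23/63)² - 7*(-23/63)))*426 = (-341 + (21 + 529/3969 + 23/9))*426 = (-341 + 94021/3969)*426 = -1259408/3969*426 = -178835936/1323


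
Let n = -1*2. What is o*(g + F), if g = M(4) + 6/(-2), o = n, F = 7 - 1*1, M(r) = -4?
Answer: 2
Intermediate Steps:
F = 6 (F = 7 - 1 = 6)
n = -2
o = -2
g = -7 (g = -4 + 6/(-2) = -4 + 6*(-½) = -4 - 3 = -7)
o*(g + F) = -2*(-7 + 6) = -2*(-1) = 2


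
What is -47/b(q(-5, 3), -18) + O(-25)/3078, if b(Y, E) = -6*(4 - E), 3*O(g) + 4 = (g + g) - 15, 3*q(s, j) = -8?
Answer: 23605/67716 ≈ 0.34859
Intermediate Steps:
q(s, j) = -8/3 (q(s, j) = (⅓)*(-8) = -8/3)
O(g) = -19/3 + 2*g/3 (O(g) = -4/3 + ((g + g) - 15)/3 = -4/3 + (2*g - 15)/3 = -4/3 + (-15 + 2*g)/3 = -4/3 + (-5 + 2*g/3) = -19/3 + 2*g/3)
b(Y, E) = -24 + 6*E
-47/b(q(-5, 3), -18) + O(-25)/3078 = -47/(-24 + 6*(-18)) + (-19/3 + (⅔)*(-25))/3078 = -47/(-24 - 108) + (-19/3 - 50/3)*(1/3078) = -47/(-132) - 23*1/3078 = -47*(-1/132) - 23/3078 = 47/132 - 23/3078 = 23605/67716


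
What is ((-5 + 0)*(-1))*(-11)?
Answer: -55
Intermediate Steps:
((-5 + 0)*(-1))*(-11) = -5*(-1)*(-11) = 5*(-11) = -55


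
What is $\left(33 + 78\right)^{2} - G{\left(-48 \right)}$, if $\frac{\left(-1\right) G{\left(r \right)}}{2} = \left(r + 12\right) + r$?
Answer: $12153$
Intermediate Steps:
$G{\left(r \right)} = -24 - 4 r$ ($G{\left(r \right)} = - 2 \left(\left(r + 12\right) + r\right) = - 2 \left(\left(12 + r\right) + r\right) = - 2 \left(12 + 2 r\right) = -24 - 4 r$)
$\left(33 + 78\right)^{2} - G{\left(-48 \right)} = \left(33 + 78\right)^{2} - \left(-24 - -192\right) = 111^{2} - \left(-24 + 192\right) = 12321 - 168 = 12153$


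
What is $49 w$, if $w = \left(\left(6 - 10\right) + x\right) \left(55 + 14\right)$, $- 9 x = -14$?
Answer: $- \frac{24794}{3} \approx -8264.7$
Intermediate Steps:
$x = \frac{14}{9}$ ($x = \left(- \frac{1}{9}\right) \left(-14\right) = \frac{14}{9} \approx 1.5556$)
$w = - \frac{506}{3}$ ($w = \left(\left(6 - 10\right) + \frac{14}{9}\right) \left(55 + 14\right) = \left(-4 + \frac{14}{9}\right) 69 = \left(- \frac{22}{9}\right) 69 = - \frac{506}{3} \approx -168.67$)
$49 w = 49 \left(- \frac{506}{3}\right) = - \frac{24794}{3}$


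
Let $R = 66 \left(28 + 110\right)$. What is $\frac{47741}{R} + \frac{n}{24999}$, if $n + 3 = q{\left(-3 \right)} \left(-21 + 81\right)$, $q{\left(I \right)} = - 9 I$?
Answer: $\frac{402734965}{75896964} \approx 5.3063$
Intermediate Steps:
$R = 9108$ ($R = 66 \cdot 138 = 9108$)
$n = 1617$ ($n = -3 + \left(-9\right) \left(-3\right) \left(-21 + 81\right) = -3 + 27 \cdot 60 = -3 + 1620 = 1617$)
$\frac{47741}{R} + \frac{n}{24999} = \frac{47741}{9108} + \frac{1617}{24999} = 47741 \cdot \frac{1}{9108} + 1617 \cdot \frac{1}{24999} = \frac{47741}{9108} + \frac{539}{8333} = \frac{402734965}{75896964}$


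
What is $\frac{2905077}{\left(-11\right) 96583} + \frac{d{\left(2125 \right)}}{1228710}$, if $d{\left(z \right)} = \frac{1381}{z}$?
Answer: $- \frac{7585179999231397}{2773969639113750} \approx -2.7344$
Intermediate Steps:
$\frac{2905077}{\left(-11\right) 96583} + \frac{d{\left(2125 \right)}}{1228710} = \frac{2905077}{\left(-11\right) 96583} + \frac{1381 \cdot \frac{1}{2125}}{1228710} = \frac{2905077}{-1062413} + 1381 \cdot \frac{1}{2125} \cdot \frac{1}{1228710} = 2905077 \left(- \frac{1}{1062413}\right) + \frac{1381}{2125} \cdot \frac{1}{1228710} = - \frac{2905077}{1062413} + \frac{1381}{2611008750} = - \frac{7585179999231397}{2773969639113750}$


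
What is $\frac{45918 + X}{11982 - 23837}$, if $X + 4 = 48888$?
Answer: $- \frac{94802}{11855} \approx -7.9968$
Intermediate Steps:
$X = 48884$ ($X = -4 + 48888 = 48884$)
$\frac{45918 + X}{11982 - 23837} = \frac{45918 + 48884}{11982 - 23837} = \frac{94802}{-11855} = 94802 \left(- \frac{1}{11855}\right) = - \frac{94802}{11855}$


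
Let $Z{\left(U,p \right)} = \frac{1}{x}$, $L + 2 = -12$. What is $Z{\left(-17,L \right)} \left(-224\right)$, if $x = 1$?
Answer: $-224$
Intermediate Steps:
$L = -14$ ($L = -2 - 12 = -14$)
$Z{\left(U,p \right)} = 1$ ($Z{\left(U,p \right)} = 1^{-1} = 1$)
$Z{\left(-17,L \right)} \left(-224\right) = 1 \left(-224\right) = -224$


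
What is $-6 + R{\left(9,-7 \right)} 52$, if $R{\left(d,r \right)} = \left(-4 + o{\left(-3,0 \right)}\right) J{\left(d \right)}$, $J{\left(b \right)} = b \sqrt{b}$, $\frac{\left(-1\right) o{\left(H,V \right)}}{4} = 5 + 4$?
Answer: $-56166$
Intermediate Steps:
$o{\left(H,V \right)} = -36$ ($o{\left(H,V \right)} = - 4 \left(5 + 4\right) = \left(-4\right) 9 = -36$)
$J{\left(b \right)} = b^{\frac{3}{2}}$
$R{\left(d,r \right)} = - 40 d^{\frac{3}{2}}$ ($R{\left(d,r \right)} = \left(-4 - 36\right) d^{\frac{3}{2}} = - 40 d^{\frac{3}{2}}$)
$-6 + R{\left(9,-7 \right)} 52 = -6 + - 40 \cdot 9^{\frac{3}{2}} \cdot 52 = -6 + \left(-40\right) 27 \cdot 52 = -6 - 56160 = -56166$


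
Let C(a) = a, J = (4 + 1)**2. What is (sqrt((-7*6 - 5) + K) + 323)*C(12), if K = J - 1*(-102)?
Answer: 3876 + 48*sqrt(5) ≈ 3983.3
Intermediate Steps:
J = 25 (J = 5**2 = 25)
K = 127 (K = 25 - 1*(-102) = 25 + 102 = 127)
(sqrt((-7*6 - 5) + K) + 323)*C(12) = (sqrt((-7*6 - 5) + 127) + 323)*12 = (sqrt((-42 - 5) + 127) + 323)*12 = (sqrt(-47 + 127) + 323)*12 = (sqrt(80) + 323)*12 = (4*sqrt(5) + 323)*12 = (323 + 4*sqrt(5))*12 = 3876 + 48*sqrt(5)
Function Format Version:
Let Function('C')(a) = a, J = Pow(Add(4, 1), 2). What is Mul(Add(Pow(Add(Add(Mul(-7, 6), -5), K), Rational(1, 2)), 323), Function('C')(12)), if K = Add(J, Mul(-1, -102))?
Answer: Add(3876, Mul(48, Pow(5, Rational(1, 2)))) ≈ 3983.3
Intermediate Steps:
J = 25 (J = Pow(5, 2) = 25)
K = 127 (K = Add(25, Mul(-1, -102)) = Add(25, 102) = 127)
Mul(Add(Pow(Add(Add(Mul(-7, 6), -5), K), Rational(1, 2)), 323), Function('C')(12)) = Mul(Add(Pow(Add(Add(Mul(-7, 6), -5), 127), Rational(1, 2)), 323), 12) = Mul(Add(Pow(Add(Add(-42, -5), 127), Rational(1, 2)), 323), 12) = Mul(Add(Pow(Add(-47, 127), Rational(1, 2)), 323), 12) = Mul(Add(Pow(80, Rational(1, 2)), 323), 12) = Mul(Add(Mul(4, Pow(5, Rational(1, 2))), 323), 12) = Mul(Add(323, Mul(4, Pow(5, Rational(1, 2)))), 12) = Add(3876, Mul(48, Pow(5, Rational(1, 2))))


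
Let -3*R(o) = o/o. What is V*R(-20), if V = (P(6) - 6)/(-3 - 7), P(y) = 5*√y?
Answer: -⅕ + √6/6 ≈ 0.20825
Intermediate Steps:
V = ⅗ - √6/2 (V = (5*√6 - 6)/(-3 - 7) = (-6 + 5*√6)/(-10) = (-6 + 5*√6)*(-⅒) = ⅗ - √6/2 ≈ -0.62474)
R(o) = -⅓ (R(o) = -o/(3*o) = -⅓*1 = -⅓)
V*R(-20) = (⅗ - √6/2)*(-⅓) = -⅕ + √6/6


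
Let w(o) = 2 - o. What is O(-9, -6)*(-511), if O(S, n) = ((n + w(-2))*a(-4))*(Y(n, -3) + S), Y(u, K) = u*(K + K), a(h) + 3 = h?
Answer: -193158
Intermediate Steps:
a(h) = -3 + h
Y(u, K) = 2*K*u (Y(u, K) = u*(2*K) = 2*K*u)
O(S, n) = (-28 - 7*n)*(S - 6*n) (O(S, n) = ((n + (2 - 1*(-2)))*(-3 - 4))*(2*(-3)*n + S) = ((n + (2 + 2))*(-7))*(-6*n + S) = ((n + 4)*(-7))*(S - 6*n) = ((4 + n)*(-7))*(S - 6*n) = (-28 - 7*n)*(S - 6*n))
O(-9, -6)*(-511) = (-28*(-9) + 42*(-6)**2 + 168*(-6) - 7*(-9)*(-6))*(-511) = (252 + 42*36 - 1008 - 378)*(-511) = (252 + 1512 - 1008 - 378)*(-511) = 378*(-511) = -193158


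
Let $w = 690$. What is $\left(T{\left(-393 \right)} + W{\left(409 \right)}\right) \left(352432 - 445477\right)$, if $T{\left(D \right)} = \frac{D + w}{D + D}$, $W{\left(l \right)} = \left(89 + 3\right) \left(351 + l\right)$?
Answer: $- \frac{1704485865345}{262} \approx -6.5057 \cdot 10^{9}$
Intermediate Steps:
$W{\left(l \right)} = 32292 + 92 l$ ($W{\left(l \right)} = 92 \left(351 + l\right) = 32292 + 92 l$)
$T{\left(D \right)} = \frac{690 + D}{2 D}$ ($T{\left(D \right)} = \frac{D + 690}{D + D} = \frac{690 + D}{2 D}$)
$\left(T{\left(-393 \right)} + W{\left(409 \right)}\right) \left(352432 - 445477\right) = \left(\frac{690 - 393}{2 \left(-393\right)} + \left(32292 + 92 \cdot 409\right)\right) \left(352432 - 445477\right) = \left(\frac{1}{2} \left(- \frac{1}{393}\right) 297 + \left(32292 + 37628\right)\right) \left(-93045\right) = \left(- \frac{99}{262} + 69920\right) \left(-93045\right) = \frac{18318941}{262} \left(-93045\right) = - \frac{1704485865345}{262}$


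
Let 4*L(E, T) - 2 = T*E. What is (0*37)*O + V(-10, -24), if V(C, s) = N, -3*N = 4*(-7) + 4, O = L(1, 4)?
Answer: 8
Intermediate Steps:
L(E, T) = ½ + E*T/4 (L(E, T) = ½ + (T*E)/4 = ½ + (E*T)/4 = ½ + E*T/4)
O = 3/2 (O = ½ + (¼)*1*4 = ½ + 1 = 3/2 ≈ 1.5000)
N = 8 (N = -(4*(-7) + 4)/3 = -(-28 + 4)/3 = -⅓*(-24) = 8)
V(C, s) = 8
(0*37)*O + V(-10, -24) = (0*37)*(3/2) + 8 = 0*(3/2) + 8 = 0 + 8 = 8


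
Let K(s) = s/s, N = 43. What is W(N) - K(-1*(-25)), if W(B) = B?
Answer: 42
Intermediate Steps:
K(s) = 1
W(N) - K(-1*(-25)) = 43 - 1*1 = 43 - 1 = 42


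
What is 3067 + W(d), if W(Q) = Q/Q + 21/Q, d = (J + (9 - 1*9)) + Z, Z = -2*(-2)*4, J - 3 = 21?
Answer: 122741/40 ≈ 3068.5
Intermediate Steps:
J = 24 (J = 3 + 21 = 24)
Z = 16 (Z = 4*4 = 16)
d = 40 (d = (24 + (9 - 1*9)) + 16 = (24 + (9 - 9)) + 16 = (24 + 0) + 16 = 24 + 16 = 40)
W(Q) = 1 + 21/Q
3067 + W(d) = 3067 + (21 + 40)/40 = 3067 + (1/40)*61 = 3067 + 61/40 = 122741/40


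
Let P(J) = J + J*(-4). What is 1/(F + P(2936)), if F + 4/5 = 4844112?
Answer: 5/24176516 ≈ 2.0681e-7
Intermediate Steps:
P(J) = -3*J (P(J) = J - 4*J = -3*J)
F = 24220556/5 (F = -4/5 + 4844112 = 24220556/5 ≈ 4.8441e+6)
1/(F + P(2936)) = 1/(24220556/5 - 3*2936) = 1/(24220556/5 - 8808) = 1/(24176516/5) = 5/24176516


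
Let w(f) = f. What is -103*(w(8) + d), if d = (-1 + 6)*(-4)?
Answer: 1236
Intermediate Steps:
d = -20 (d = 5*(-4) = -20)
-103*(w(8) + d) = -103*(8 - 20) = -103*(-12) = 1236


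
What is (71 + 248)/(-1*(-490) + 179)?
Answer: 319/669 ≈ 0.47683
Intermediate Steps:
(71 + 248)/(-1*(-490) + 179) = 319/(490 + 179) = 319/669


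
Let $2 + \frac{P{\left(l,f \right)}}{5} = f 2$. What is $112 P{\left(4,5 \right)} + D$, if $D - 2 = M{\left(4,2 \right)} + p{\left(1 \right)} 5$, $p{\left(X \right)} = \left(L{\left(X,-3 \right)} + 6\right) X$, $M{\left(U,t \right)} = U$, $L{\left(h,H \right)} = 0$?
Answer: $4516$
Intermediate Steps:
$P{\left(l,f \right)} = -10 + 10 f$ ($P{\left(l,f \right)} = -10 + 5 f 2 = -10 + 5 \cdot 2 f = -10 + 10 f$)
$p{\left(X \right)} = 6 X$ ($p{\left(X \right)} = \left(0 + 6\right) X = 6 X$)
$D = 36$ ($D = 2 + \left(4 + 6 \cdot 1 \cdot 5\right) = 2 + \left(4 + 6 \cdot 5\right) = 2 + \left(4 + 30\right) = 2 + 34 = 36$)
$112 P{\left(4,5 \right)} + D = 112 \left(-10 + 10 \cdot 5\right) + 36 = 112 \left(-10 + 50\right) + 36 = 112 \cdot 40 + 36 = 4480 + 36 = 4516$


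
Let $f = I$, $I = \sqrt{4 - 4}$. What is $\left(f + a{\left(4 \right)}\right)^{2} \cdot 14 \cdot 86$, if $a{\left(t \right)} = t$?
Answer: $19264$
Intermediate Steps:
$I = 0$ ($I = \sqrt{0} = 0$)
$f = 0$
$\left(f + a{\left(4 \right)}\right)^{2} \cdot 14 \cdot 86 = \left(0 + 4\right)^{2} \cdot 14 \cdot 86 = 4^{2} \cdot 14 \cdot 86 = 16 \cdot 14 \cdot 86 = 224 \cdot 86 = 19264$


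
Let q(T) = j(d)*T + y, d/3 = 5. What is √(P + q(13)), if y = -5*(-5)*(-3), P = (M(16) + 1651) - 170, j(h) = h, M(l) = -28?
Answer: 11*√13 ≈ 39.661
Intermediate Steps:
d = 15 (d = 3*5 = 15)
P = 1453 (P = (-28 + 1651) - 170 = 1623 - 170 = 1453)
y = -75 (y = 25*(-3) = -75)
q(T) = -75 + 15*T (q(T) = 15*T - 75 = -75 + 15*T)
√(P + q(13)) = √(1453 + (-75 + 15*13)) = √(1453 + (-75 + 195)) = √(1453 + 120) = √1573 = 11*√13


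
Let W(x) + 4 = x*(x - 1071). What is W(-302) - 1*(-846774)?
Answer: 1261416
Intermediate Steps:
W(x) = -4 + x*(-1071 + x) (W(x) = -4 + x*(x - 1071) = -4 + x*(-1071 + x))
W(-302) - 1*(-846774) = (-4 + (-302)² - 1071*(-302)) - 1*(-846774) = (-4 + 91204 + 323442) + 846774 = 414642 + 846774 = 1261416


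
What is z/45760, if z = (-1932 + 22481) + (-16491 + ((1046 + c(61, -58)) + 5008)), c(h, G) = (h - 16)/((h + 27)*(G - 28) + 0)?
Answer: 76527571/346311680 ≈ 0.22098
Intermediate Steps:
c(h, G) = (-16 + h)/((-28 + G)*(27 + h)) (c(h, G) = (-16 + h)/((27 + h)*(-28 + G) + 0) = (-16 + h)/((-28 + G)*(27 + h) + 0) = (-16 + h)/(((-28 + G)*(27 + h))) = (-16 + h)*(1/((-28 + G)*(27 + h))) = (-16 + h)/((-28 + G)*(27 + h)))
z = 76527571/7568 (z = (-1932 + 22481) + (-16491 + ((1046 + (-16 + 61)/(-756 - 28*61 + 27*(-58) - 58*61)) + 5008)) = 20549 + (-16491 + ((1046 + 45/(-756 - 1708 - 1566 - 3538)) + 5008)) = 20549 + (-16491 + ((1046 + 45/(-7568)) + 5008)) = 20549 + (-16491 + ((1046 - 1/7568*45) + 5008)) = 20549 + (-16491 + ((1046 - 45/7568) + 5008)) = 20549 + (-16491 + (7916083/7568 + 5008)) = 20549 + (-16491 + 45816627/7568) = 20549 - 78987261/7568 = 76527571/7568 ≈ 10112.)
z/45760 = (76527571/7568)/45760 = (76527571/7568)*(1/45760) = 76527571/346311680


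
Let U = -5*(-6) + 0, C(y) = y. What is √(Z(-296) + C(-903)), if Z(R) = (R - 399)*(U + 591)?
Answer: I*√432498 ≈ 657.65*I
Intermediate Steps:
U = 30 (U = 30 + 0 = 30)
Z(R) = -247779 + 621*R (Z(R) = (R - 399)*(30 + 591) = (-399 + R)*621 = -247779 + 621*R)
√(Z(-296) + C(-903)) = √((-247779 + 621*(-296)) - 903) = √((-247779 - 183816) - 903) = √(-431595 - 903) = √(-432498) = I*√432498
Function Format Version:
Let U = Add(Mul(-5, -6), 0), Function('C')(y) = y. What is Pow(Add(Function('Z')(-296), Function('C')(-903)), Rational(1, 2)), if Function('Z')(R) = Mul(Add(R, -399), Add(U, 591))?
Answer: Mul(I, Pow(432498, Rational(1, 2))) ≈ Mul(657.65, I)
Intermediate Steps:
U = 30 (U = Add(30, 0) = 30)
Function('Z')(R) = Add(-247779, Mul(621, R)) (Function('Z')(R) = Mul(Add(R, -399), Add(30, 591)) = Mul(Add(-399, R), 621) = Add(-247779, Mul(621, R)))
Pow(Add(Function('Z')(-296), Function('C')(-903)), Rational(1, 2)) = Pow(Add(Add(-247779, Mul(621, -296)), -903), Rational(1, 2)) = Pow(Add(Add(-247779, -183816), -903), Rational(1, 2)) = Pow(Add(-431595, -903), Rational(1, 2)) = Pow(-432498, Rational(1, 2)) = Mul(I, Pow(432498, Rational(1, 2)))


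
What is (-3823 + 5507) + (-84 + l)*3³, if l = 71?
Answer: 1333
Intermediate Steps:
(-3823 + 5507) + (-84 + l)*3³ = (-3823 + 5507) + (-84 + 71)*3³ = 1684 - 13*27 = 1684 - 351 = 1333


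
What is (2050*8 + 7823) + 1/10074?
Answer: 244022503/10074 ≈ 24223.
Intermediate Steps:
(2050*8 + 7823) + 1/10074 = (16400 + 7823) + 1/10074 = 24223 + 1/10074 = 244022503/10074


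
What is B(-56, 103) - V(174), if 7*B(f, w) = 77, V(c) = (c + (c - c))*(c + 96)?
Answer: -46969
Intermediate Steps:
V(c) = c*(96 + c) (V(c) = (c + 0)*(96 + c) = c*(96 + c))
B(f, w) = 11 (B(f, w) = (⅐)*77 = 11)
B(-56, 103) - V(174) = 11 - 174*(96 + 174) = 11 - 174*270 = 11 - 1*46980 = 11 - 46980 = -46969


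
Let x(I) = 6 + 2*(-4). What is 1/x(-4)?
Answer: -1/2 ≈ -0.50000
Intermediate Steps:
x(I) = -2 (x(I) = 6 - 8 = -2)
1/x(-4) = 1/(-2) = -1/2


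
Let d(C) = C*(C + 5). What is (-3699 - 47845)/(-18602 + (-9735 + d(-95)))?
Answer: 51544/19787 ≈ 2.6049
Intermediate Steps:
d(C) = C*(5 + C)
(-3699 - 47845)/(-18602 + (-9735 + d(-95))) = (-3699 - 47845)/(-18602 + (-9735 - 95*(5 - 95))) = -51544/(-18602 + (-9735 - 95*(-90))) = -51544/(-18602 + (-9735 + 8550)) = -51544/(-18602 - 1185) = -51544/(-19787) = -51544*(-1/19787) = 51544/19787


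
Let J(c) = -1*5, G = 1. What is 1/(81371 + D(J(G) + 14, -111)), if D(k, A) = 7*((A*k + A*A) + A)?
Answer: 1/159848 ≈ 6.2559e-6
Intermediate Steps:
J(c) = -5
D(k, A) = 7*A + 7*A² + 7*A*k (D(k, A) = 7*((A*k + A²) + A) = 7*((A² + A*k) + A) = 7*(A + A² + A*k) = 7*A + 7*A² + 7*A*k)
1/(81371 + D(J(G) + 14, -111)) = 1/(81371 + 7*(-111)*(1 - 111 + (-5 + 14))) = 1/(81371 + 7*(-111)*(1 - 111 + 9)) = 1/(81371 + 7*(-111)*(-101)) = 1/(81371 + 78477) = 1/159848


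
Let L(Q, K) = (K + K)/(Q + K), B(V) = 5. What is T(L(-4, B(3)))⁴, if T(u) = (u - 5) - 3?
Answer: 16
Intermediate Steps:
L(Q, K) = 2*K/(K + Q) (L(Q, K) = (2*K)/(K + Q) = 2*K/(K + Q))
T(u) = -8 + u (T(u) = (-5 + u) - 3 = -8 + u)
T(L(-4, B(3)))⁴ = (-8 + 2*5/(5 - 4))⁴ = (-8 + 2*5/1)⁴ = (-8 + 2*5*1)⁴ = (-8 + 10)⁴ = 2⁴ = 16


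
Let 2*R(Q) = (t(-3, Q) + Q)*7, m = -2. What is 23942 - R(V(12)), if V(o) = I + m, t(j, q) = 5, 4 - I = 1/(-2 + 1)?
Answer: 23914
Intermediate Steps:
I = 5 (I = 4 - 1/(-2 + 1) = 4 - 1/(-1) = 4 - 1*(-1) = 4 + 1 = 5)
V(o) = 3 (V(o) = 5 - 2 = 3)
R(Q) = 35/2 + 7*Q/2 (R(Q) = ((5 + Q)*7)/2 = (35 + 7*Q)/2 = 35/2 + 7*Q/2)
23942 - R(V(12)) = 23942 - (35/2 + (7/2)*3) = 23942 - (35/2 + 21/2) = 23942 - 1*28 = 23942 - 28 = 23914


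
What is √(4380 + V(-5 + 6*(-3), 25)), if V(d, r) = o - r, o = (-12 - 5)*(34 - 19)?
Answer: 10*√41 ≈ 64.031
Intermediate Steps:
o = -255 (o = -17*15 = -255)
V(d, r) = -255 - r
√(4380 + V(-5 + 6*(-3), 25)) = √(4380 + (-255 - 1*25)) = √(4380 + (-255 - 25)) = √(4380 - 280) = √4100 = 10*√41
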